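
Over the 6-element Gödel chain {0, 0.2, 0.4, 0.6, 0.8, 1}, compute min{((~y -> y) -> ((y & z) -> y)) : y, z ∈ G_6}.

1.00

Every assignment gives 1. For instance at y = 0, z = 0:
  ~y: Gödel ¬ of 0 = 1 (operand is 0)
  (~y -> y): 1 > 0, so result = 0
  (y & z) = min(0, 0) = 0
  ((y & z) -> y): 0 ≤ 0, so result = 1
  ((~y -> y) -> ((y & z) -> y)): 0 ≤ 1, so result = 1
All 36 assignments give value 1 — the formula is a G_6-tautology.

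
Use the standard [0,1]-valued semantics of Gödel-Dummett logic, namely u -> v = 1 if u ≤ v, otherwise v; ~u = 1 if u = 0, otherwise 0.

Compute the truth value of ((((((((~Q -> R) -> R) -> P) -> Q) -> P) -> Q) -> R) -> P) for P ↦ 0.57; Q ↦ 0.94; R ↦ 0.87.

0.57

~Q: Gödel ¬ of 0.94 = 0 (operand ≠ 0)
(~Q -> R): 0 ≤ 0.87, so result = 1
((~Q -> R) -> R): 1 > 0.87, so result = 0.87
(((~Q -> R) -> R) -> P): 0.87 > 0.57, so result = 0.57
((((~Q -> R) -> R) -> P) -> Q): 0.57 ≤ 0.94, so result = 1
(((((~Q -> R) -> R) -> P) -> Q) -> P): 1 > 0.57, so result = 0.57
((((((~Q -> R) -> R) -> P) -> Q) -> P) -> Q): 0.57 ≤ 0.94, so result = 1
(((((((~Q -> R) -> R) -> P) -> Q) -> P) -> Q) -> R): 1 > 0.87, so result = 0.87
((((((((~Q -> R) -> R) -> P) -> Q) -> P) -> Q) -> R) -> P): 0.87 > 0.57, so result = 0.57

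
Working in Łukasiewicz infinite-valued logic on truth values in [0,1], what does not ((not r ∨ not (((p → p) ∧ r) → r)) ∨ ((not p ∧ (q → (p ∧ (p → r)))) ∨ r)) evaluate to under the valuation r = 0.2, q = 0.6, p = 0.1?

not r: Łukasiewicz ¬ gives 1 − 0.2 = 0.8
(p → p): min(1, 1 − 0.1 + 0.1) = 1
((p → p) ∧ r) = min(1, 0.2) = 0.2
(((p → p) ∧ r) → r): min(1, 1 − 0.2 + 0.2) = 1
not (((p → p) ∧ r) → r): Łukasiewicz ¬ gives 1 − 1 = 0
(not r ∨ not (((p → p) ∧ r) → r)) = max(0.8, 0) = 0.8
not p: Łukasiewicz ¬ gives 1 − 0.1 = 0.9
(p → r): min(1, 1 − 0.1 + 0.2) = 1
(p ∧ (p → r)) = min(0.1, 1) = 0.1
(q → (p ∧ (p → r))): min(1, 1 − 0.6 + 0.1) = 0.5
(not p ∧ (q → (p ∧ (p → r)))) = min(0.9, 0.5) = 0.5
((not p ∧ (q → (p ∧ (p → r)))) ∨ r) = max(0.5, 0.2) = 0.5
((not r ∨ not (((p → p) ∧ r) → r)) ∨ ((not p ∧ (q → (p ∧ (p → r)))) ∨ r)) = max(0.8, 0.5) = 0.8
not ((not r ∨ not (((p → p) ∧ r) → r)) ∨ ((not p ∧ (q → (p ∧ (p → r)))) ∨ r)): Łukasiewicz ¬ gives 1 − 0.8 = 0.2

0.20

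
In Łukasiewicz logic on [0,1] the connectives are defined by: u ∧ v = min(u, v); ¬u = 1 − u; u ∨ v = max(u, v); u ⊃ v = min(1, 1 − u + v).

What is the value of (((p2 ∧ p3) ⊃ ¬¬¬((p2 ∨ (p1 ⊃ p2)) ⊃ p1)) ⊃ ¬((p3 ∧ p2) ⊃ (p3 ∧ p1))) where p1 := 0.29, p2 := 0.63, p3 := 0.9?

(p2 ∧ p3) = min(0.63, 0.9) = 0.63
(p1 ⊃ p2): min(1, 1 − 0.29 + 0.63) = 1
(p2 ∨ (p1 ⊃ p2)) = max(0.63, 1) = 1
((p2 ∨ (p1 ⊃ p2)) ⊃ p1): min(1, 1 − 1 + 0.29) = 0.29
¬((p2 ∨ (p1 ⊃ p2)) ⊃ p1): Łukasiewicz ¬ gives 1 − 0.29 = 0.71
¬¬((p2 ∨ (p1 ⊃ p2)) ⊃ p1): Łukasiewicz ¬ gives 1 − 0.71 = 0.29
¬¬¬((p2 ∨ (p1 ⊃ p2)) ⊃ p1): Łukasiewicz ¬ gives 1 − 0.29 = 0.71
((p2 ∧ p3) ⊃ ¬¬¬((p2 ∨ (p1 ⊃ p2)) ⊃ p1)): min(1, 1 − 0.63 + 0.71) = 1
(p3 ∧ p2) = min(0.9, 0.63) = 0.63
(p3 ∧ p1) = min(0.9, 0.29) = 0.29
((p3 ∧ p2) ⊃ (p3 ∧ p1)): min(1, 1 − 0.63 + 0.29) = 0.66
¬((p3 ∧ p2) ⊃ (p3 ∧ p1)): Łukasiewicz ¬ gives 1 − 0.66 = 0.34
(((p2 ∧ p3) ⊃ ¬¬¬((p2 ∨ (p1 ⊃ p2)) ⊃ p1)) ⊃ ¬((p3 ∧ p2) ⊃ (p3 ∧ p1))): min(1, 1 − 1 + 0.34) = 0.34

0.34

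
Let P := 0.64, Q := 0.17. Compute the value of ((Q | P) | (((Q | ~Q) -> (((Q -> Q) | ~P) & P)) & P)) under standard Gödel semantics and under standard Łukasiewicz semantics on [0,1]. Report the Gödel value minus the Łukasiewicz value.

0.00

Gödel evaluation:
  (Q | P) = max(0.17, 0.64) = 0.64
  ~Q: Gödel ¬ of 0.17 = 0 (operand ≠ 0)
  (Q | ~Q) = max(0.17, 0) = 0.17
  (Q -> Q): 0.17 ≤ 0.17, so result = 1
  ~P: Gödel ¬ of 0.64 = 0 (operand ≠ 0)
  ((Q -> Q) | ~P) = max(1, 0) = 1
  (((Q -> Q) | ~P) & P) = min(1, 0.64) = 0.64
  ((Q | ~Q) -> (((Q -> Q) | ~P) & P)): 0.17 ≤ 0.64, so result = 1
  (((Q | ~Q) -> (((Q -> Q) | ~P) & P)) & P) = min(1, 0.64) = 0.64
  ((Q | P) | (((Q | ~Q) -> (((Q -> Q) | ~P) & P)) & P)) = max(0.64, 0.64) = 0.64
  Gödel value = 0.64
Łukasiewicz evaluation:
  (Q | P) = max(0.17, 0.64) = 0.64
  ~Q: Łukasiewicz ¬ gives 1 − 0.17 = 0.83
  (Q | ~Q) = max(0.17, 0.83) = 0.83
  (Q -> Q): min(1, 1 − 0.17 + 0.17) = 1
  ~P: Łukasiewicz ¬ gives 1 − 0.64 = 0.36
  ((Q -> Q) | ~P) = max(1, 0.36) = 1
  (((Q -> Q) | ~P) & P) = min(1, 0.64) = 0.64
  ((Q | ~Q) -> (((Q -> Q) | ~P) & P)): min(1, 1 − 0.83 + 0.64) = 0.81
  (((Q | ~Q) -> (((Q -> Q) | ~P) & P)) & P) = min(0.81, 0.64) = 0.64
  ((Q | P) | (((Q | ~Q) -> (((Q -> Q) | ~P) & P)) & P)) = max(0.64, 0.64) = 0.64
  Łukasiewicz value = 0.64
Difference: 0.64 − 0.64 = 0.00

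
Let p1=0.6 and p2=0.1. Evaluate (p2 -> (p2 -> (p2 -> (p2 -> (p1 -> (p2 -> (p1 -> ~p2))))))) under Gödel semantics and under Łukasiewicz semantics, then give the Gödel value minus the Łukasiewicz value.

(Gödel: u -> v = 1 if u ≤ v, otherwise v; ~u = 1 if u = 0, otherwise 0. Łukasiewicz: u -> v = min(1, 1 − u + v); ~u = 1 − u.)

-1.00

Gödel evaluation:
  ~p2: Gödel ¬ of 0.1 = 0 (operand ≠ 0)
  (p1 -> ~p2): 0.6 > 0, so result = 0
  (p2 -> (p1 -> ~p2)): 0.1 > 0, so result = 0
  (p1 -> (p2 -> (p1 -> ~p2))): 0.6 > 0, so result = 0
  (p2 -> (p1 -> (p2 -> (p1 -> ~p2)))): 0.1 > 0, so result = 0
  (p2 -> (p2 -> (p1 -> (p2 -> (p1 -> ~p2))))): 0.1 > 0, so result = 0
  (p2 -> (p2 -> (p2 -> (p1 -> (p2 -> (p1 -> ~p2)))))): 0.1 > 0, so result = 0
  (p2 -> (p2 -> (p2 -> (p2 -> (p1 -> (p2 -> (p1 -> ~p2))))))): 0.1 > 0, so result = 0
  Gödel value = 0
Łukasiewicz evaluation:
  ~p2: Łukasiewicz ¬ gives 1 − 0.1 = 0.9
  (p1 -> ~p2): min(1, 1 − 0.6 + 0.9) = 1
  (p2 -> (p1 -> ~p2)): min(1, 1 − 0.1 + 1) = 1
  (p1 -> (p2 -> (p1 -> ~p2))): min(1, 1 − 0.6 + 1) = 1
  (p2 -> (p1 -> (p2 -> (p1 -> ~p2)))): min(1, 1 − 0.1 + 1) = 1
  (p2 -> (p2 -> (p1 -> (p2 -> (p1 -> ~p2))))): min(1, 1 − 0.1 + 1) = 1
  (p2 -> (p2 -> (p2 -> (p1 -> (p2 -> (p1 -> ~p2)))))): min(1, 1 − 0.1 + 1) = 1
  (p2 -> (p2 -> (p2 -> (p2 -> (p1 -> (p2 -> (p1 -> ~p2))))))): min(1, 1 − 0.1 + 1) = 1
  Łukasiewicz value = 1
Difference: 0 − 1 = -1.00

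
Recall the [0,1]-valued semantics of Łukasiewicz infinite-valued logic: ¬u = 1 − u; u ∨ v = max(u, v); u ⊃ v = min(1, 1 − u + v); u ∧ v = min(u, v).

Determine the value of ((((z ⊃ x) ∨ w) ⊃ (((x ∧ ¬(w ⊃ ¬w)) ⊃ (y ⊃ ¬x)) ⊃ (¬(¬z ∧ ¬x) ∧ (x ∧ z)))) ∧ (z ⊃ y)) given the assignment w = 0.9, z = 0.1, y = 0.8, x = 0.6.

(z ⊃ x): min(1, 1 − 0.1 + 0.6) = 1
((z ⊃ x) ∨ w) = max(1, 0.9) = 1
¬w: Łukasiewicz ¬ gives 1 − 0.9 = 0.1
(w ⊃ ¬w): min(1, 1 − 0.9 + 0.1) = 0.2
¬(w ⊃ ¬w): Łukasiewicz ¬ gives 1 − 0.2 = 0.8
(x ∧ ¬(w ⊃ ¬w)) = min(0.6, 0.8) = 0.6
¬x: Łukasiewicz ¬ gives 1 − 0.6 = 0.4
(y ⊃ ¬x): min(1, 1 − 0.8 + 0.4) = 0.6
((x ∧ ¬(w ⊃ ¬w)) ⊃ (y ⊃ ¬x)): min(1, 1 − 0.6 + 0.6) = 1
¬z: Łukasiewicz ¬ gives 1 − 0.1 = 0.9
¬x: Łukasiewicz ¬ gives 1 − 0.6 = 0.4
(¬z ∧ ¬x) = min(0.9, 0.4) = 0.4
¬(¬z ∧ ¬x): Łukasiewicz ¬ gives 1 − 0.4 = 0.6
(x ∧ z) = min(0.6, 0.1) = 0.1
(¬(¬z ∧ ¬x) ∧ (x ∧ z)) = min(0.6, 0.1) = 0.1
(((x ∧ ¬(w ⊃ ¬w)) ⊃ (y ⊃ ¬x)) ⊃ (¬(¬z ∧ ¬x) ∧ (x ∧ z))): min(1, 1 − 1 + 0.1) = 0.1
(((z ⊃ x) ∨ w) ⊃ (((x ∧ ¬(w ⊃ ¬w)) ⊃ (y ⊃ ¬x)) ⊃ (¬(¬z ∧ ¬x) ∧ (x ∧ z)))): min(1, 1 − 1 + 0.1) = 0.1
(z ⊃ y): min(1, 1 − 0.1 + 0.8) = 1
((((z ⊃ x) ∨ w) ⊃ (((x ∧ ¬(w ⊃ ¬w)) ⊃ (y ⊃ ¬x)) ⊃ (¬(¬z ∧ ¬x) ∧ (x ∧ z)))) ∧ (z ⊃ y)) = min(0.1, 1) = 0.1

0.10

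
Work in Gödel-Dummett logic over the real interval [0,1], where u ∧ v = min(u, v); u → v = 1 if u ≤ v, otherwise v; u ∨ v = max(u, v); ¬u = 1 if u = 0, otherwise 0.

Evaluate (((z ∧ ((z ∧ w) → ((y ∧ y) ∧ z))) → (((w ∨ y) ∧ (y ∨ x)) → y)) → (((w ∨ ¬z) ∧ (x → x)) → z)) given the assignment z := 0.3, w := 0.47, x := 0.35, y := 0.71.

0.30

(z ∧ w) = min(0.3, 0.47) = 0.3
(y ∧ y) = min(0.71, 0.71) = 0.71
((y ∧ y) ∧ z) = min(0.71, 0.3) = 0.3
((z ∧ w) → ((y ∧ y) ∧ z)): 0.3 ≤ 0.3, so result = 1
(z ∧ ((z ∧ w) → ((y ∧ y) ∧ z))) = min(0.3, 1) = 0.3
(w ∨ y) = max(0.47, 0.71) = 0.71
(y ∨ x) = max(0.71, 0.35) = 0.71
((w ∨ y) ∧ (y ∨ x)) = min(0.71, 0.71) = 0.71
(((w ∨ y) ∧ (y ∨ x)) → y): 0.71 ≤ 0.71, so result = 1
((z ∧ ((z ∧ w) → ((y ∧ y) ∧ z))) → (((w ∨ y) ∧ (y ∨ x)) → y)): 0.3 ≤ 1, so result = 1
¬z: Gödel ¬ of 0.3 = 0 (operand ≠ 0)
(w ∨ ¬z) = max(0.47, 0) = 0.47
(x → x): 0.35 ≤ 0.35, so result = 1
((w ∨ ¬z) ∧ (x → x)) = min(0.47, 1) = 0.47
(((w ∨ ¬z) ∧ (x → x)) → z): 0.47 > 0.3, so result = 0.3
(((z ∧ ((z ∧ w) → ((y ∧ y) ∧ z))) → (((w ∨ y) ∧ (y ∨ x)) → y)) → (((w ∨ ¬z) ∧ (x → x)) → z)): 1 > 0.3, so result = 0.3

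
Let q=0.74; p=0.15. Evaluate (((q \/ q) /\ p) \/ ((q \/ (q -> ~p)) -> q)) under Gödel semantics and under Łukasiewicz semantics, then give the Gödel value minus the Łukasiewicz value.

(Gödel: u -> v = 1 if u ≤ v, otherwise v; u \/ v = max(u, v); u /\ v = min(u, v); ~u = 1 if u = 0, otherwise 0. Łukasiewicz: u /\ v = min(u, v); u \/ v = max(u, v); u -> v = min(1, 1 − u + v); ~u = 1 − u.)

Gödel evaluation:
  (q \/ q) = max(0.74, 0.74) = 0.74
  ((q \/ q) /\ p) = min(0.74, 0.15) = 0.15
  ~p: Gödel ¬ of 0.15 = 0 (operand ≠ 0)
  (q -> ~p): 0.74 > 0, so result = 0
  (q \/ (q -> ~p)) = max(0.74, 0) = 0.74
  ((q \/ (q -> ~p)) -> q): 0.74 ≤ 0.74, so result = 1
  (((q \/ q) /\ p) \/ ((q \/ (q -> ~p)) -> q)) = max(0.15, 1) = 1
  Gödel value = 1
Łukasiewicz evaluation:
  (q \/ q) = max(0.74, 0.74) = 0.74
  ((q \/ q) /\ p) = min(0.74, 0.15) = 0.15
  ~p: Łukasiewicz ¬ gives 1 − 0.15 = 0.85
  (q -> ~p): min(1, 1 − 0.74 + 0.85) = 1
  (q \/ (q -> ~p)) = max(0.74, 1) = 1
  ((q \/ (q -> ~p)) -> q): min(1, 1 − 1 + 0.74) = 0.74
  (((q \/ q) /\ p) \/ ((q \/ (q -> ~p)) -> q)) = max(0.15, 0.74) = 0.74
  Łukasiewicz value = 0.74
Difference: 1 − 0.74 = 0.26

0.26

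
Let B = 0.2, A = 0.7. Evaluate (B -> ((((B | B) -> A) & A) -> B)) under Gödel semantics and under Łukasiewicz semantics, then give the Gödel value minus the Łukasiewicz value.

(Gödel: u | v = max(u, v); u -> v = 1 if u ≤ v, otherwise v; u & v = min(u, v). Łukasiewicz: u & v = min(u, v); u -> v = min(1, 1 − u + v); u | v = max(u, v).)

Gödel evaluation:
  (B | B) = max(0.2, 0.2) = 0.2
  ((B | B) -> A): 0.2 ≤ 0.7, so result = 1
  (((B | B) -> A) & A) = min(1, 0.7) = 0.7
  ((((B | B) -> A) & A) -> B): 0.7 > 0.2, so result = 0.2
  (B -> ((((B | B) -> A) & A) -> B)): 0.2 ≤ 0.2, so result = 1
  Gödel value = 1
Łukasiewicz evaluation:
  (B | B) = max(0.2, 0.2) = 0.2
  ((B | B) -> A): min(1, 1 − 0.2 + 0.7) = 1
  (((B | B) -> A) & A) = min(1, 0.7) = 0.7
  ((((B | B) -> A) & A) -> B): min(1, 1 − 0.7 + 0.2) = 0.5
  (B -> ((((B | B) -> A) & A) -> B)): min(1, 1 − 0.2 + 0.5) = 1
  Łukasiewicz value = 1
Difference: 1 − 1 = 0.00

0.00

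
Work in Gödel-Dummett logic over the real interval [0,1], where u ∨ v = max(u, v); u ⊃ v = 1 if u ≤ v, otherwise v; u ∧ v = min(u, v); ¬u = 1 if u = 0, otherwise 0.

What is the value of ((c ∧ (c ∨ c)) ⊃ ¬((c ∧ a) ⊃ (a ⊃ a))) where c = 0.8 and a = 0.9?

0.00

(c ∨ c) = max(0.8, 0.8) = 0.8
(c ∧ (c ∨ c)) = min(0.8, 0.8) = 0.8
(c ∧ a) = min(0.8, 0.9) = 0.8
(a ⊃ a): 0.9 ≤ 0.9, so result = 1
((c ∧ a) ⊃ (a ⊃ a)): 0.8 ≤ 1, so result = 1
¬((c ∧ a) ⊃ (a ⊃ a)): Gödel ¬ of 1 = 0 (operand ≠ 0)
((c ∧ (c ∨ c)) ⊃ ¬((c ∧ a) ⊃ (a ⊃ a))): 0.8 > 0, so result = 0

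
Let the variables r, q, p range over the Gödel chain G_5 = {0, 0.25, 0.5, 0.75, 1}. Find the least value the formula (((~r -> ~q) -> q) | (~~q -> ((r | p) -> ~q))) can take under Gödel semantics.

The minimum is attained at r = 0.25, q = 0.25, p = 0:
  ~r: Gödel ¬ of 0.25 = 0 (operand ≠ 0)
  ~q: Gödel ¬ of 0.25 = 0 (operand ≠ 0)
  (~r -> ~q): 0 ≤ 0, so result = 1
  ((~r -> ~q) -> q): 1 > 0.25, so result = 0.25
  ~q: Gödel ¬ of 0.25 = 0 (operand ≠ 0)
  ~~q: Gödel ¬ of 0 = 1 (operand is 0)
  (r | p) = max(0.25, 0) = 0.25
  ~q: Gödel ¬ of 0.25 = 0 (operand ≠ 0)
  ((r | p) -> ~q): 0.25 > 0, so result = 0
  (~~q -> ((r | p) -> ~q)): 1 > 0, so result = 0
  (((~r -> ~q) -> q) | (~~q -> ((r | p) -> ~q))) = max(0.25, 0) = 0.25
Checking all 125 assignments confirms none give a value below 0.25.

0.25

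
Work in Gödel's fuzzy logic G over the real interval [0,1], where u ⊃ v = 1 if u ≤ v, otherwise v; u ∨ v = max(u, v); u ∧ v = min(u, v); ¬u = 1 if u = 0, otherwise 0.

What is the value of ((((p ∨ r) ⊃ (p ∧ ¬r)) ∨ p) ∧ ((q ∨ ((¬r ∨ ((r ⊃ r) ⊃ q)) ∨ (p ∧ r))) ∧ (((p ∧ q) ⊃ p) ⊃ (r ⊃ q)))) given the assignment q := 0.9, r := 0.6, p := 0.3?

(p ∨ r) = max(0.3, 0.6) = 0.6
¬r: Gödel ¬ of 0.6 = 0 (operand ≠ 0)
(p ∧ ¬r) = min(0.3, 0) = 0
((p ∨ r) ⊃ (p ∧ ¬r)): 0.6 > 0, so result = 0
(((p ∨ r) ⊃ (p ∧ ¬r)) ∨ p) = max(0, 0.3) = 0.3
¬r: Gödel ¬ of 0.6 = 0 (operand ≠ 0)
(r ⊃ r): 0.6 ≤ 0.6, so result = 1
((r ⊃ r) ⊃ q): 1 > 0.9, so result = 0.9
(¬r ∨ ((r ⊃ r) ⊃ q)) = max(0, 0.9) = 0.9
(p ∧ r) = min(0.3, 0.6) = 0.3
((¬r ∨ ((r ⊃ r) ⊃ q)) ∨ (p ∧ r)) = max(0.9, 0.3) = 0.9
(q ∨ ((¬r ∨ ((r ⊃ r) ⊃ q)) ∨ (p ∧ r))) = max(0.9, 0.9) = 0.9
(p ∧ q) = min(0.3, 0.9) = 0.3
((p ∧ q) ⊃ p): 0.3 ≤ 0.3, so result = 1
(r ⊃ q): 0.6 ≤ 0.9, so result = 1
(((p ∧ q) ⊃ p) ⊃ (r ⊃ q)): 1 ≤ 1, so result = 1
((q ∨ ((¬r ∨ ((r ⊃ r) ⊃ q)) ∨ (p ∧ r))) ∧ (((p ∧ q) ⊃ p) ⊃ (r ⊃ q))) = min(0.9, 1) = 0.9
((((p ∨ r) ⊃ (p ∧ ¬r)) ∨ p) ∧ ((q ∨ ((¬r ∨ ((r ⊃ r) ⊃ q)) ∨ (p ∧ r))) ∧ (((p ∧ q) ⊃ p) ⊃ (r ⊃ q)))) = min(0.3, 0.9) = 0.3

0.30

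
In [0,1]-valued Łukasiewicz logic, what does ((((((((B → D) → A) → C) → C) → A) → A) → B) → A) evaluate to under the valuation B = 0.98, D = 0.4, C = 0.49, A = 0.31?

0.31

(B → D): min(1, 1 − 0.98 + 0.4) = 0.42
((B → D) → A): min(1, 1 − 0.42 + 0.31) = 0.89
(((B → D) → A) → C): min(1, 1 − 0.89 + 0.49) = 0.6
((((B → D) → A) → C) → C): min(1, 1 − 0.6 + 0.49) = 0.89
(((((B → D) → A) → C) → C) → A): min(1, 1 − 0.89 + 0.31) = 0.42
((((((B → D) → A) → C) → C) → A) → A): min(1, 1 − 0.42 + 0.31) = 0.89
(((((((B → D) → A) → C) → C) → A) → A) → B): min(1, 1 − 0.89 + 0.98) = 1
((((((((B → D) → A) → C) → C) → A) → A) → B) → A): min(1, 1 − 1 + 0.31) = 0.31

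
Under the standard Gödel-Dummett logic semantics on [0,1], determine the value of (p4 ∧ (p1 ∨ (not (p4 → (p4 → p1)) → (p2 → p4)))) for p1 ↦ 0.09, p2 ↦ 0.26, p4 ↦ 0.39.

0.39

(p4 → p1): 0.39 > 0.09, so result = 0.09
(p4 → (p4 → p1)): 0.39 > 0.09, so result = 0.09
not (p4 → (p4 → p1)): Gödel ¬ of 0.09 = 0 (operand ≠ 0)
(p2 → p4): 0.26 ≤ 0.39, so result = 1
(not (p4 → (p4 → p1)) → (p2 → p4)): 0 ≤ 1, so result = 1
(p1 ∨ (not (p4 → (p4 → p1)) → (p2 → p4))) = max(0.09, 1) = 1
(p4 ∧ (p1 ∨ (not (p4 → (p4 → p1)) → (p2 → p4)))) = min(0.39, 1) = 0.39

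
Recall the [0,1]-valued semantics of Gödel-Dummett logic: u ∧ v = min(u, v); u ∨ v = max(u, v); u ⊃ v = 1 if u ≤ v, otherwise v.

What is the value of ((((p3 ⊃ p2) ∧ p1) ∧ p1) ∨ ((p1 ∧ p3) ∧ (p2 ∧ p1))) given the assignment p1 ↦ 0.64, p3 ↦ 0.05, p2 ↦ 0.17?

(p3 ⊃ p2): 0.05 ≤ 0.17, so result = 1
((p3 ⊃ p2) ∧ p1) = min(1, 0.64) = 0.64
(((p3 ⊃ p2) ∧ p1) ∧ p1) = min(0.64, 0.64) = 0.64
(p1 ∧ p3) = min(0.64, 0.05) = 0.05
(p2 ∧ p1) = min(0.17, 0.64) = 0.17
((p1 ∧ p3) ∧ (p2 ∧ p1)) = min(0.05, 0.17) = 0.05
((((p3 ⊃ p2) ∧ p1) ∧ p1) ∨ ((p1 ∧ p3) ∧ (p2 ∧ p1))) = max(0.64, 0.05) = 0.64

0.64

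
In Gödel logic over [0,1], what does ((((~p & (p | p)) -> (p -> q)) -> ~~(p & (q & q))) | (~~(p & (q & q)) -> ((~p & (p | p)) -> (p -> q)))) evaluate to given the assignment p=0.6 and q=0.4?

1.00

~p: Gödel ¬ of 0.6 = 0 (operand ≠ 0)
(p | p) = max(0.6, 0.6) = 0.6
(~p & (p | p)) = min(0, 0.6) = 0
(p -> q): 0.6 > 0.4, so result = 0.4
((~p & (p | p)) -> (p -> q)): 0 ≤ 0.4, so result = 1
(q & q) = min(0.4, 0.4) = 0.4
(p & (q & q)) = min(0.6, 0.4) = 0.4
~(p & (q & q)): Gödel ¬ of 0.4 = 0 (operand ≠ 0)
~~(p & (q & q)): Gödel ¬ of 0 = 1 (operand is 0)
(((~p & (p | p)) -> (p -> q)) -> ~~(p & (q & q))): 1 ≤ 1, so result = 1
(q & q) = min(0.4, 0.4) = 0.4
(p & (q & q)) = min(0.6, 0.4) = 0.4
~(p & (q & q)): Gödel ¬ of 0.4 = 0 (operand ≠ 0)
~~(p & (q & q)): Gödel ¬ of 0 = 1 (operand is 0)
~p: Gödel ¬ of 0.6 = 0 (operand ≠ 0)
(p | p) = max(0.6, 0.6) = 0.6
(~p & (p | p)) = min(0, 0.6) = 0
(p -> q): 0.6 > 0.4, so result = 0.4
((~p & (p | p)) -> (p -> q)): 0 ≤ 0.4, so result = 1
(~~(p & (q & q)) -> ((~p & (p | p)) -> (p -> q))): 1 ≤ 1, so result = 1
((((~p & (p | p)) -> (p -> q)) -> ~~(p & (q & q))) | (~~(p & (q & q)) -> ((~p & (p | p)) -> (p -> q)))) = max(1, 1) = 1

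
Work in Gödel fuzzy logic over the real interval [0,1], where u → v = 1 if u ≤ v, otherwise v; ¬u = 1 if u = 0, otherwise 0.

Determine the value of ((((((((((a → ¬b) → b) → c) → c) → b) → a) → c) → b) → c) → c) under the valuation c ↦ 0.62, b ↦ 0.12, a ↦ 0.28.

0.62

¬b: Gödel ¬ of 0.12 = 0 (operand ≠ 0)
(a → ¬b): 0.28 > 0, so result = 0
((a → ¬b) → b): 0 ≤ 0.12, so result = 1
(((a → ¬b) → b) → c): 1 > 0.62, so result = 0.62
((((a → ¬b) → b) → c) → c): 0.62 ≤ 0.62, so result = 1
(((((a → ¬b) → b) → c) → c) → b): 1 > 0.12, so result = 0.12
((((((a → ¬b) → b) → c) → c) → b) → a): 0.12 ≤ 0.28, so result = 1
(((((((a → ¬b) → b) → c) → c) → b) → a) → c): 1 > 0.62, so result = 0.62
((((((((a → ¬b) → b) → c) → c) → b) → a) → c) → b): 0.62 > 0.12, so result = 0.12
(((((((((a → ¬b) → b) → c) → c) → b) → a) → c) → b) → c): 0.12 ≤ 0.62, so result = 1
((((((((((a → ¬b) → b) → c) → c) → b) → a) → c) → b) → c) → c): 1 > 0.62, so result = 0.62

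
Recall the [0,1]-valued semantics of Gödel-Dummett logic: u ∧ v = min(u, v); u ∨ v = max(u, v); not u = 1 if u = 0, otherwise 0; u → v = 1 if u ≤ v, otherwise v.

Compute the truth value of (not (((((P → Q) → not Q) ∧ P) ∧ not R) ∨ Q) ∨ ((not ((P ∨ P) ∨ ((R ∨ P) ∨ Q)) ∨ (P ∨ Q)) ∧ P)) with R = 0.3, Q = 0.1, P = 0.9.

(P → Q): 0.9 > 0.1, so result = 0.1
not Q: Gödel ¬ of 0.1 = 0 (operand ≠ 0)
((P → Q) → not Q): 0.1 > 0, so result = 0
(((P → Q) → not Q) ∧ P) = min(0, 0.9) = 0
not R: Gödel ¬ of 0.3 = 0 (operand ≠ 0)
((((P → Q) → not Q) ∧ P) ∧ not R) = min(0, 0) = 0
(((((P → Q) → not Q) ∧ P) ∧ not R) ∨ Q) = max(0, 0.1) = 0.1
not (((((P → Q) → not Q) ∧ P) ∧ not R) ∨ Q): Gödel ¬ of 0.1 = 0 (operand ≠ 0)
(P ∨ P) = max(0.9, 0.9) = 0.9
(R ∨ P) = max(0.3, 0.9) = 0.9
((R ∨ P) ∨ Q) = max(0.9, 0.1) = 0.9
((P ∨ P) ∨ ((R ∨ P) ∨ Q)) = max(0.9, 0.9) = 0.9
not ((P ∨ P) ∨ ((R ∨ P) ∨ Q)): Gödel ¬ of 0.9 = 0 (operand ≠ 0)
(P ∨ Q) = max(0.9, 0.1) = 0.9
(not ((P ∨ P) ∨ ((R ∨ P) ∨ Q)) ∨ (P ∨ Q)) = max(0, 0.9) = 0.9
((not ((P ∨ P) ∨ ((R ∨ P) ∨ Q)) ∨ (P ∨ Q)) ∧ P) = min(0.9, 0.9) = 0.9
(not (((((P → Q) → not Q) ∧ P) ∧ not R) ∨ Q) ∨ ((not ((P ∨ P) ∨ ((R ∨ P) ∨ Q)) ∨ (P ∨ Q)) ∧ P)) = max(0, 0.9) = 0.9

0.90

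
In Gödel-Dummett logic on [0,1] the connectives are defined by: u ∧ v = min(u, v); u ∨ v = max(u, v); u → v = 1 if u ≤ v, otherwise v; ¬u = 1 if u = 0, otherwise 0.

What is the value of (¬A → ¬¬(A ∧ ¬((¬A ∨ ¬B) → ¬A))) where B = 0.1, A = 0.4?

¬A: Gödel ¬ of 0.4 = 0 (operand ≠ 0)
¬A: Gödel ¬ of 0.4 = 0 (operand ≠ 0)
¬B: Gödel ¬ of 0.1 = 0 (operand ≠ 0)
(¬A ∨ ¬B) = max(0, 0) = 0
¬A: Gödel ¬ of 0.4 = 0 (operand ≠ 0)
((¬A ∨ ¬B) → ¬A): 0 ≤ 0, so result = 1
¬((¬A ∨ ¬B) → ¬A): Gödel ¬ of 1 = 0 (operand ≠ 0)
(A ∧ ¬((¬A ∨ ¬B) → ¬A)) = min(0.4, 0) = 0
¬(A ∧ ¬((¬A ∨ ¬B) → ¬A)): Gödel ¬ of 0 = 1 (operand is 0)
¬¬(A ∧ ¬((¬A ∨ ¬B) → ¬A)): Gödel ¬ of 1 = 0 (operand ≠ 0)
(¬A → ¬¬(A ∧ ¬((¬A ∨ ¬B) → ¬A))): 0 ≤ 0, so result = 1

1.00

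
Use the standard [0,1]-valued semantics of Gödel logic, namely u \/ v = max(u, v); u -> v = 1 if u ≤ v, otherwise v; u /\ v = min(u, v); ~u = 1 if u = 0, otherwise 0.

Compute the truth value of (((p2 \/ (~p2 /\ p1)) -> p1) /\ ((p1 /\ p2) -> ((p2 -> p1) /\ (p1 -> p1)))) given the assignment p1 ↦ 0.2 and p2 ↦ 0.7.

~p2: Gödel ¬ of 0.7 = 0 (operand ≠ 0)
(~p2 /\ p1) = min(0, 0.2) = 0
(p2 \/ (~p2 /\ p1)) = max(0.7, 0) = 0.7
((p2 \/ (~p2 /\ p1)) -> p1): 0.7 > 0.2, so result = 0.2
(p1 /\ p2) = min(0.2, 0.7) = 0.2
(p2 -> p1): 0.7 > 0.2, so result = 0.2
(p1 -> p1): 0.2 ≤ 0.2, so result = 1
((p2 -> p1) /\ (p1 -> p1)) = min(0.2, 1) = 0.2
((p1 /\ p2) -> ((p2 -> p1) /\ (p1 -> p1))): 0.2 ≤ 0.2, so result = 1
(((p2 \/ (~p2 /\ p1)) -> p1) /\ ((p1 /\ p2) -> ((p2 -> p1) /\ (p1 -> p1)))) = min(0.2, 1) = 0.2

0.20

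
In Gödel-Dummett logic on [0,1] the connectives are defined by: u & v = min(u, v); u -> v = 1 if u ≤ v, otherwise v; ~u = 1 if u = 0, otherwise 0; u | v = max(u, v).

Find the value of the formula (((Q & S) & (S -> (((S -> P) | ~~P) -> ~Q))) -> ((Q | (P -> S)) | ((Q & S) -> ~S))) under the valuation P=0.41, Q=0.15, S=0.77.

1.00

(Q & S) = min(0.15, 0.77) = 0.15
(S -> P): 0.77 > 0.41, so result = 0.41
~P: Gödel ¬ of 0.41 = 0 (operand ≠ 0)
~~P: Gödel ¬ of 0 = 1 (operand is 0)
((S -> P) | ~~P) = max(0.41, 1) = 1
~Q: Gödel ¬ of 0.15 = 0 (operand ≠ 0)
(((S -> P) | ~~P) -> ~Q): 1 > 0, so result = 0
(S -> (((S -> P) | ~~P) -> ~Q)): 0.77 > 0, so result = 0
((Q & S) & (S -> (((S -> P) | ~~P) -> ~Q))) = min(0.15, 0) = 0
(P -> S): 0.41 ≤ 0.77, so result = 1
(Q | (P -> S)) = max(0.15, 1) = 1
(Q & S) = min(0.15, 0.77) = 0.15
~S: Gödel ¬ of 0.77 = 0 (operand ≠ 0)
((Q & S) -> ~S): 0.15 > 0, so result = 0
((Q | (P -> S)) | ((Q & S) -> ~S)) = max(1, 0) = 1
(((Q & S) & (S -> (((S -> P) | ~~P) -> ~Q))) -> ((Q | (P -> S)) | ((Q & S) -> ~S))): 0 ≤ 1, so result = 1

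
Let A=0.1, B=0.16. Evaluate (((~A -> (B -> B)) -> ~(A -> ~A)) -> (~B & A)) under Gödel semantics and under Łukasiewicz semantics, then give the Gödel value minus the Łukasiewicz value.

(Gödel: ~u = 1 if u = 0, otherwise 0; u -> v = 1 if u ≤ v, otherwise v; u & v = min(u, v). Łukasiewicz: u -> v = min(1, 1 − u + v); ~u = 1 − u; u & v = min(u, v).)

-1.00

Gödel evaluation:
  ~A: Gödel ¬ of 0.1 = 0 (operand ≠ 0)
  (B -> B): 0.16 ≤ 0.16, so result = 1
  (~A -> (B -> B)): 0 ≤ 1, so result = 1
  ~A: Gödel ¬ of 0.1 = 0 (operand ≠ 0)
  (A -> ~A): 0.1 > 0, so result = 0
  ~(A -> ~A): Gödel ¬ of 0 = 1 (operand is 0)
  ((~A -> (B -> B)) -> ~(A -> ~A)): 1 ≤ 1, so result = 1
  ~B: Gödel ¬ of 0.16 = 0 (operand ≠ 0)
  (~B & A) = min(0, 0.1) = 0
  (((~A -> (B -> B)) -> ~(A -> ~A)) -> (~B & A)): 1 > 0, so result = 0
  Gödel value = 0
Łukasiewicz evaluation:
  ~A: Łukasiewicz ¬ gives 1 − 0.1 = 0.9
  (B -> B): min(1, 1 − 0.16 + 0.16) = 1
  (~A -> (B -> B)): min(1, 1 − 0.9 + 1) = 1
  ~A: Łukasiewicz ¬ gives 1 − 0.1 = 0.9
  (A -> ~A): min(1, 1 − 0.1 + 0.9) = 1
  ~(A -> ~A): Łukasiewicz ¬ gives 1 − 1 = 0
  ((~A -> (B -> B)) -> ~(A -> ~A)): min(1, 1 − 1 + 0) = 0
  ~B: Łukasiewicz ¬ gives 1 − 0.16 = 0.84
  (~B & A) = min(0.84, 0.1) = 0.1
  (((~A -> (B -> B)) -> ~(A -> ~A)) -> (~B & A)): min(1, 1 − 0 + 0.1) = 1
  Łukasiewicz value = 1
Difference: 0 − 1 = -1.00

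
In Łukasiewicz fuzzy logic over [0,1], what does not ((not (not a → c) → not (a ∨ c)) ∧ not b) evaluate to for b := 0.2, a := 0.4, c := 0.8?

0.20

not a: Łukasiewicz ¬ gives 1 − 0.4 = 0.6
(not a → c): min(1, 1 − 0.6 + 0.8) = 1
not (not a → c): Łukasiewicz ¬ gives 1 − 1 = 0
(a ∨ c) = max(0.4, 0.8) = 0.8
not (a ∨ c): Łukasiewicz ¬ gives 1 − 0.8 = 0.2
(not (not a → c) → not (a ∨ c)): min(1, 1 − 0 + 0.2) = 1
not b: Łukasiewicz ¬ gives 1 − 0.2 = 0.8
((not (not a → c) → not (a ∨ c)) ∧ not b) = min(1, 0.8) = 0.8
not ((not (not a → c) → not (a ∨ c)) ∧ not b): Łukasiewicz ¬ gives 1 − 0.8 = 0.2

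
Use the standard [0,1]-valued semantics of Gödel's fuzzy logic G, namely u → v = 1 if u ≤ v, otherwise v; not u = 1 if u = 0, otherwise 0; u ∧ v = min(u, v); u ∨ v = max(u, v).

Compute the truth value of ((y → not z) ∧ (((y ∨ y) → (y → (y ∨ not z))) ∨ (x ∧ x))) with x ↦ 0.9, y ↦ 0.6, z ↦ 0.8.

0.00

not z: Gödel ¬ of 0.8 = 0 (operand ≠ 0)
(y → not z): 0.6 > 0, so result = 0
(y ∨ y) = max(0.6, 0.6) = 0.6
not z: Gödel ¬ of 0.8 = 0 (operand ≠ 0)
(y ∨ not z) = max(0.6, 0) = 0.6
(y → (y ∨ not z)): 0.6 ≤ 0.6, so result = 1
((y ∨ y) → (y → (y ∨ not z))): 0.6 ≤ 1, so result = 1
(x ∧ x) = min(0.9, 0.9) = 0.9
(((y ∨ y) → (y → (y ∨ not z))) ∨ (x ∧ x)) = max(1, 0.9) = 1
((y → not z) ∧ (((y ∨ y) → (y → (y ∨ not z))) ∨ (x ∧ x))) = min(0, 1) = 0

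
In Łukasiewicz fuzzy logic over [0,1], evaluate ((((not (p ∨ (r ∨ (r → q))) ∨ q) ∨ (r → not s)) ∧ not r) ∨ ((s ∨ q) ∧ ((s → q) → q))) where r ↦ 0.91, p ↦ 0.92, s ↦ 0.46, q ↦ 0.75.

(r → q): min(1, 1 − 0.91 + 0.75) = 0.84
(r ∨ (r → q)) = max(0.91, 0.84) = 0.91
(p ∨ (r ∨ (r → q))) = max(0.92, 0.91) = 0.92
not (p ∨ (r ∨ (r → q))): Łukasiewicz ¬ gives 1 − 0.92 = 0.08
(not (p ∨ (r ∨ (r → q))) ∨ q) = max(0.08, 0.75) = 0.75
not s: Łukasiewicz ¬ gives 1 − 0.46 = 0.54
(r → not s): min(1, 1 − 0.91 + 0.54) = 0.63
((not (p ∨ (r ∨ (r → q))) ∨ q) ∨ (r → not s)) = max(0.75, 0.63) = 0.75
not r: Łukasiewicz ¬ gives 1 − 0.91 = 0.09
(((not (p ∨ (r ∨ (r → q))) ∨ q) ∨ (r → not s)) ∧ not r) = min(0.75, 0.09) = 0.09
(s ∨ q) = max(0.46, 0.75) = 0.75
(s → q): min(1, 1 − 0.46 + 0.75) = 1
((s → q) → q): min(1, 1 − 1 + 0.75) = 0.75
((s ∨ q) ∧ ((s → q) → q)) = min(0.75, 0.75) = 0.75
((((not (p ∨ (r ∨ (r → q))) ∨ q) ∨ (r → not s)) ∧ not r) ∨ ((s ∨ q) ∧ ((s → q) → q))) = max(0.09, 0.75) = 0.75

0.75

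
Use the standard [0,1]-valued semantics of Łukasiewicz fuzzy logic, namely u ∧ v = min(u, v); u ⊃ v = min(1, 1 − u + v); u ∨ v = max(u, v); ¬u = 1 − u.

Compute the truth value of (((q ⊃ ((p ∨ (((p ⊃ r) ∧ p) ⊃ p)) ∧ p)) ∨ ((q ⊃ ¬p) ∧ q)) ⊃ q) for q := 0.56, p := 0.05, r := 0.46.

1.00

(p ⊃ r): min(1, 1 − 0.05 + 0.46) = 1
((p ⊃ r) ∧ p) = min(1, 0.05) = 0.05
(((p ⊃ r) ∧ p) ⊃ p): min(1, 1 − 0.05 + 0.05) = 1
(p ∨ (((p ⊃ r) ∧ p) ⊃ p)) = max(0.05, 1) = 1
((p ∨ (((p ⊃ r) ∧ p) ⊃ p)) ∧ p) = min(1, 0.05) = 0.05
(q ⊃ ((p ∨ (((p ⊃ r) ∧ p) ⊃ p)) ∧ p)): min(1, 1 − 0.56 + 0.05) = 0.49
¬p: Łukasiewicz ¬ gives 1 − 0.05 = 0.95
(q ⊃ ¬p): min(1, 1 − 0.56 + 0.95) = 1
((q ⊃ ¬p) ∧ q) = min(1, 0.56) = 0.56
((q ⊃ ((p ∨ (((p ⊃ r) ∧ p) ⊃ p)) ∧ p)) ∨ ((q ⊃ ¬p) ∧ q)) = max(0.49, 0.56) = 0.56
(((q ⊃ ((p ∨ (((p ⊃ r) ∧ p) ⊃ p)) ∧ p)) ∨ ((q ⊃ ¬p) ∧ q)) ⊃ q): min(1, 1 − 0.56 + 0.56) = 1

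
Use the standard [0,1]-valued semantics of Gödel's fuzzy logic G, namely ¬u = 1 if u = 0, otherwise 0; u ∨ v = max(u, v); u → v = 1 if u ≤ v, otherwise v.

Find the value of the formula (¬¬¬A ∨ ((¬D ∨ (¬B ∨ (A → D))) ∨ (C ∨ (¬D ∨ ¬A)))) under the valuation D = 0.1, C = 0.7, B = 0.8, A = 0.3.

0.70

¬A: Gödel ¬ of 0.3 = 0 (operand ≠ 0)
¬¬A: Gödel ¬ of 0 = 1 (operand is 0)
¬¬¬A: Gödel ¬ of 1 = 0 (operand ≠ 0)
¬D: Gödel ¬ of 0.1 = 0 (operand ≠ 0)
¬B: Gödel ¬ of 0.8 = 0 (operand ≠ 0)
(A → D): 0.3 > 0.1, so result = 0.1
(¬B ∨ (A → D)) = max(0, 0.1) = 0.1
(¬D ∨ (¬B ∨ (A → D))) = max(0, 0.1) = 0.1
¬D: Gödel ¬ of 0.1 = 0 (operand ≠ 0)
¬A: Gödel ¬ of 0.3 = 0 (operand ≠ 0)
(¬D ∨ ¬A) = max(0, 0) = 0
(C ∨ (¬D ∨ ¬A)) = max(0.7, 0) = 0.7
((¬D ∨ (¬B ∨ (A → D))) ∨ (C ∨ (¬D ∨ ¬A))) = max(0.1, 0.7) = 0.7
(¬¬¬A ∨ ((¬D ∨ (¬B ∨ (A → D))) ∨ (C ∨ (¬D ∨ ¬A)))) = max(0, 0.7) = 0.7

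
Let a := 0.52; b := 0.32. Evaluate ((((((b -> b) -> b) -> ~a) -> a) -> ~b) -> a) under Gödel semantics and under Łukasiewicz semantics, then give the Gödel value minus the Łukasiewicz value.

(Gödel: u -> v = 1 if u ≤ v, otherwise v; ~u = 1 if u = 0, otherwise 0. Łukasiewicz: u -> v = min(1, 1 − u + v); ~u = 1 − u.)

Gödel evaluation:
  (b -> b): 0.32 ≤ 0.32, so result = 1
  ((b -> b) -> b): 1 > 0.32, so result = 0.32
  ~a: Gödel ¬ of 0.52 = 0 (operand ≠ 0)
  (((b -> b) -> b) -> ~a): 0.32 > 0, so result = 0
  ((((b -> b) -> b) -> ~a) -> a): 0 ≤ 0.52, so result = 1
  ~b: Gödel ¬ of 0.32 = 0 (operand ≠ 0)
  (((((b -> b) -> b) -> ~a) -> a) -> ~b): 1 > 0, so result = 0
  ((((((b -> b) -> b) -> ~a) -> a) -> ~b) -> a): 0 ≤ 0.52, so result = 1
  Gödel value = 1
Łukasiewicz evaluation:
  (b -> b): min(1, 1 − 0.32 + 0.32) = 1
  ((b -> b) -> b): min(1, 1 − 1 + 0.32) = 0.32
  ~a: Łukasiewicz ¬ gives 1 − 0.52 = 0.48
  (((b -> b) -> b) -> ~a): min(1, 1 − 0.32 + 0.48) = 1
  ((((b -> b) -> b) -> ~a) -> a): min(1, 1 − 1 + 0.52) = 0.52
  ~b: Łukasiewicz ¬ gives 1 − 0.32 = 0.68
  (((((b -> b) -> b) -> ~a) -> a) -> ~b): min(1, 1 − 0.52 + 0.68) = 1
  ((((((b -> b) -> b) -> ~a) -> a) -> ~b) -> a): min(1, 1 − 1 + 0.52) = 0.52
  Łukasiewicz value = 0.52
Difference: 1 − 0.52 = 0.48

0.48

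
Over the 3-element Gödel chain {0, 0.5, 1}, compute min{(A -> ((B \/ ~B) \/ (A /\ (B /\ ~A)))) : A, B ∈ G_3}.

0.50

The minimum is attained at A = 1, B = 0.5:
  ~B: Gödel ¬ of 0.5 = 0 (operand ≠ 0)
  (B \/ ~B) = max(0.5, 0) = 0.5
  ~A: Gödel ¬ of 1 = 0 (operand ≠ 0)
  (B /\ ~A) = min(0.5, 0) = 0
  (A /\ (B /\ ~A)) = min(1, 0) = 0
  ((B \/ ~B) \/ (A /\ (B /\ ~A))) = max(0.5, 0) = 0.5
  (A -> ((B \/ ~B) \/ (A /\ (B /\ ~A)))): 1 > 0.5, so result = 0.5
Checking all 9 assignments confirms none give a value below 0.50.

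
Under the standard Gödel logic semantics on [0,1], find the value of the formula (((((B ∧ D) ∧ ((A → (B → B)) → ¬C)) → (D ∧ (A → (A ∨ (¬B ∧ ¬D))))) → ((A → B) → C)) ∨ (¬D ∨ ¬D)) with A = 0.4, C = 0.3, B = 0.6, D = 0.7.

0.30

(B ∧ D) = min(0.6, 0.7) = 0.6
(B → B): 0.6 ≤ 0.6, so result = 1
(A → (B → B)): 0.4 ≤ 1, so result = 1
¬C: Gödel ¬ of 0.3 = 0 (operand ≠ 0)
((A → (B → B)) → ¬C): 1 > 0, so result = 0
((B ∧ D) ∧ ((A → (B → B)) → ¬C)) = min(0.6, 0) = 0
¬B: Gödel ¬ of 0.6 = 0 (operand ≠ 0)
¬D: Gödel ¬ of 0.7 = 0 (operand ≠ 0)
(¬B ∧ ¬D) = min(0, 0) = 0
(A ∨ (¬B ∧ ¬D)) = max(0.4, 0) = 0.4
(A → (A ∨ (¬B ∧ ¬D))): 0.4 ≤ 0.4, so result = 1
(D ∧ (A → (A ∨ (¬B ∧ ¬D)))) = min(0.7, 1) = 0.7
(((B ∧ D) ∧ ((A → (B → B)) → ¬C)) → (D ∧ (A → (A ∨ (¬B ∧ ¬D))))): 0 ≤ 0.7, so result = 1
(A → B): 0.4 ≤ 0.6, so result = 1
((A → B) → C): 1 > 0.3, so result = 0.3
((((B ∧ D) ∧ ((A → (B → B)) → ¬C)) → (D ∧ (A → (A ∨ (¬B ∧ ¬D))))) → ((A → B) → C)): 1 > 0.3, so result = 0.3
¬D: Gödel ¬ of 0.7 = 0 (operand ≠ 0)
¬D: Gödel ¬ of 0.7 = 0 (operand ≠ 0)
(¬D ∨ ¬D) = max(0, 0) = 0
(((((B ∧ D) ∧ ((A → (B → B)) → ¬C)) → (D ∧ (A → (A ∨ (¬B ∧ ¬D))))) → ((A → B) → C)) ∨ (¬D ∨ ¬D)) = max(0.3, 0) = 0.3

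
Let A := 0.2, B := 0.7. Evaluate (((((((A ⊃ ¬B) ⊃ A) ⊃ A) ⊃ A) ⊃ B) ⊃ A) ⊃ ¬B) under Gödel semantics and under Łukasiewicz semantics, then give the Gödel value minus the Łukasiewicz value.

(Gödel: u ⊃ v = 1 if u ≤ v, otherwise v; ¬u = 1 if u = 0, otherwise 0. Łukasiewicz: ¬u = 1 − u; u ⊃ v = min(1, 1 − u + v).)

-1.00

Gödel evaluation:
  ¬B: Gödel ¬ of 0.7 = 0 (operand ≠ 0)
  (A ⊃ ¬B): 0.2 > 0, so result = 0
  ((A ⊃ ¬B) ⊃ A): 0 ≤ 0.2, so result = 1
  (((A ⊃ ¬B) ⊃ A) ⊃ A): 1 > 0.2, so result = 0.2
  ((((A ⊃ ¬B) ⊃ A) ⊃ A) ⊃ A): 0.2 ≤ 0.2, so result = 1
  (((((A ⊃ ¬B) ⊃ A) ⊃ A) ⊃ A) ⊃ B): 1 > 0.7, so result = 0.7
  ((((((A ⊃ ¬B) ⊃ A) ⊃ A) ⊃ A) ⊃ B) ⊃ A): 0.7 > 0.2, so result = 0.2
  ¬B: Gödel ¬ of 0.7 = 0 (operand ≠ 0)
  (((((((A ⊃ ¬B) ⊃ A) ⊃ A) ⊃ A) ⊃ B) ⊃ A) ⊃ ¬B): 0.2 > 0, so result = 0
  Gödel value = 0
Łukasiewicz evaluation:
  ¬B: Łukasiewicz ¬ gives 1 − 0.7 = 0.3
  (A ⊃ ¬B): min(1, 1 − 0.2 + 0.3) = 1
  ((A ⊃ ¬B) ⊃ A): min(1, 1 − 1 + 0.2) = 0.2
  (((A ⊃ ¬B) ⊃ A) ⊃ A): min(1, 1 − 0.2 + 0.2) = 1
  ((((A ⊃ ¬B) ⊃ A) ⊃ A) ⊃ A): min(1, 1 − 1 + 0.2) = 0.2
  (((((A ⊃ ¬B) ⊃ A) ⊃ A) ⊃ A) ⊃ B): min(1, 1 − 0.2 + 0.7) = 1
  ((((((A ⊃ ¬B) ⊃ A) ⊃ A) ⊃ A) ⊃ B) ⊃ A): min(1, 1 − 1 + 0.2) = 0.2
  ¬B: Łukasiewicz ¬ gives 1 − 0.7 = 0.3
  (((((((A ⊃ ¬B) ⊃ A) ⊃ A) ⊃ A) ⊃ B) ⊃ A) ⊃ ¬B): min(1, 1 − 0.2 + 0.3) = 1
  Łukasiewicz value = 1
Difference: 0 − 1 = -1.00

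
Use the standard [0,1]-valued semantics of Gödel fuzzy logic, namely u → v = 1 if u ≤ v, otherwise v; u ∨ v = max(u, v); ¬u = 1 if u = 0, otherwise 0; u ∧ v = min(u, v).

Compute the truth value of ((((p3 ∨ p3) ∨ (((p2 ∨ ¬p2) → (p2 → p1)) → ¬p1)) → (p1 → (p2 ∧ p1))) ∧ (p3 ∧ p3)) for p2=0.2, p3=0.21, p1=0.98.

0.20

(p3 ∨ p3) = max(0.21, 0.21) = 0.21
¬p2: Gödel ¬ of 0.2 = 0 (operand ≠ 0)
(p2 ∨ ¬p2) = max(0.2, 0) = 0.2
(p2 → p1): 0.2 ≤ 0.98, so result = 1
((p2 ∨ ¬p2) → (p2 → p1)): 0.2 ≤ 1, so result = 1
¬p1: Gödel ¬ of 0.98 = 0 (operand ≠ 0)
(((p2 ∨ ¬p2) → (p2 → p1)) → ¬p1): 1 > 0, so result = 0
((p3 ∨ p3) ∨ (((p2 ∨ ¬p2) → (p2 → p1)) → ¬p1)) = max(0.21, 0) = 0.21
(p2 ∧ p1) = min(0.2, 0.98) = 0.2
(p1 → (p2 ∧ p1)): 0.98 > 0.2, so result = 0.2
(((p3 ∨ p3) ∨ (((p2 ∨ ¬p2) → (p2 → p1)) → ¬p1)) → (p1 → (p2 ∧ p1))): 0.21 > 0.2, so result = 0.2
(p3 ∧ p3) = min(0.21, 0.21) = 0.21
((((p3 ∨ p3) ∨ (((p2 ∨ ¬p2) → (p2 → p1)) → ¬p1)) → (p1 → (p2 ∧ p1))) ∧ (p3 ∧ p3)) = min(0.2, 0.21) = 0.2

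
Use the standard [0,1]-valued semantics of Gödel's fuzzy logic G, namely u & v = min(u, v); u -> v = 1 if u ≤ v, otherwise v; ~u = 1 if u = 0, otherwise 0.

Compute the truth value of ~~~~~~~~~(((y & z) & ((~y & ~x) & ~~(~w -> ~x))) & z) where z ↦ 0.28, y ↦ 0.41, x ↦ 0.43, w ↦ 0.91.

(y & z) = min(0.41, 0.28) = 0.28
~y: Gödel ¬ of 0.41 = 0 (operand ≠ 0)
~x: Gödel ¬ of 0.43 = 0 (operand ≠ 0)
(~y & ~x) = min(0, 0) = 0
~w: Gödel ¬ of 0.91 = 0 (operand ≠ 0)
~x: Gödel ¬ of 0.43 = 0 (operand ≠ 0)
(~w -> ~x): 0 ≤ 0, so result = 1
~(~w -> ~x): Gödel ¬ of 1 = 0 (operand ≠ 0)
~~(~w -> ~x): Gödel ¬ of 0 = 1 (operand is 0)
((~y & ~x) & ~~(~w -> ~x)) = min(0, 1) = 0
((y & z) & ((~y & ~x) & ~~(~w -> ~x))) = min(0.28, 0) = 0
(((y & z) & ((~y & ~x) & ~~(~w -> ~x))) & z) = min(0, 0.28) = 0
~(((y & z) & ((~y & ~x) & ~~(~w -> ~x))) & z): Gödel ¬ of 0 = 1 (operand is 0)
~~(((y & z) & ((~y & ~x) & ~~(~w -> ~x))) & z): Gödel ¬ of 1 = 0 (operand ≠ 0)
~~~(((y & z) & ((~y & ~x) & ~~(~w -> ~x))) & z): Gödel ¬ of 0 = 1 (operand is 0)
~~~~(((y & z) & ((~y & ~x) & ~~(~w -> ~x))) & z): Gödel ¬ of 1 = 0 (operand ≠ 0)
~~~~~(((y & z) & ((~y & ~x) & ~~(~w -> ~x))) & z): Gödel ¬ of 0 = 1 (operand is 0)
~~~~~~(((y & z) & ((~y & ~x) & ~~(~w -> ~x))) & z): Gödel ¬ of 1 = 0 (operand ≠ 0)
~~~~~~~(((y & z) & ((~y & ~x) & ~~(~w -> ~x))) & z): Gödel ¬ of 0 = 1 (operand is 0)
~~~~~~~~(((y & z) & ((~y & ~x) & ~~(~w -> ~x))) & z): Gödel ¬ of 1 = 0 (operand ≠ 0)
~~~~~~~~~(((y & z) & ((~y & ~x) & ~~(~w -> ~x))) & z): Gödel ¬ of 0 = 1 (operand is 0)

1.00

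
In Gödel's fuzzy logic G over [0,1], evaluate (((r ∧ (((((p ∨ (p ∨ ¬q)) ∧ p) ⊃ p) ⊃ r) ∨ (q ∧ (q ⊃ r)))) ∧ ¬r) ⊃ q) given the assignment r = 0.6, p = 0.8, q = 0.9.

¬q: Gödel ¬ of 0.9 = 0 (operand ≠ 0)
(p ∨ ¬q) = max(0.8, 0) = 0.8
(p ∨ (p ∨ ¬q)) = max(0.8, 0.8) = 0.8
((p ∨ (p ∨ ¬q)) ∧ p) = min(0.8, 0.8) = 0.8
(((p ∨ (p ∨ ¬q)) ∧ p) ⊃ p): 0.8 ≤ 0.8, so result = 1
((((p ∨ (p ∨ ¬q)) ∧ p) ⊃ p) ⊃ r): 1 > 0.6, so result = 0.6
(q ⊃ r): 0.9 > 0.6, so result = 0.6
(q ∧ (q ⊃ r)) = min(0.9, 0.6) = 0.6
(((((p ∨ (p ∨ ¬q)) ∧ p) ⊃ p) ⊃ r) ∨ (q ∧ (q ⊃ r))) = max(0.6, 0.6) = 0.6
(r ∧ (((((p ∨ (p ∨ ¬q)) ∧ p) ⊃ p) ⊃ r) ∨ (q ∧ (q ⊃ r)))) = min(0.6, 0.6) = 0.6
¬r: Gödel ¬ of 0.6 = 0 (operand ≠ 0)
((r ∧ (((((p ∨ (p ∨ ¬q)) ∧ p) ⊃ p) ⊃ r) ∨ (q ∧ (q ⊃ r)))) ∧ ¬r) = min(0.6, 0) = 0
(((r ∧ (((((p ∨ (p ∨ ¬q)) ∧ p) ⊃ p) ⊃ r) ∨ (q ∧ (q ⊃ r)))) ∧ ¬r) ⊃ q): 0 ≤ 0.9, so result = 1

1.00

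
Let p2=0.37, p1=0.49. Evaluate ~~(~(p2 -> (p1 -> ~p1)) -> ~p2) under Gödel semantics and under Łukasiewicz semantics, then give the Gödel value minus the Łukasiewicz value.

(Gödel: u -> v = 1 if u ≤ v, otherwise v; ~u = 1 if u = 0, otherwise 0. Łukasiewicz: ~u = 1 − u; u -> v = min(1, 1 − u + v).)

-1.00

Gödel evaluation:
  ~p1: Gödel ¬ of 0.49 = 0 (operand ≠ 0)
  (p1 -> ~p1): 0.49 > 0, so result = 0
  (p2 -> (p1 -> ~p1)): 0.37 > 0, so result = 0
  ~(p2 -> (p1 -> ~p1)): Gödel ¬ of 0 = 1 (operand is 0)
  ~p2: Gödel ¬ of 0.37 = 0 (operand ≠ 0)
  (~(p2 -> (p1 -> ~p1)) -> ~p2): 1 > 0, so result = 0
  ~(~(p2 -> (p1 -> ~p1)) -> ~p2): Gödel ¬ of 0 = 1 (operand is 0)
  ~~(~(p2 -> (p1 -> ~p1)) -> ~p2): Gödel ¬ of 1 = 0 (operand ≠ 0)
  Gödel value = 0
Łukasiewicz evaluation:
  ~p1: Łukasiewicz ¬ gives 1 − 0.49 = 0.51
  (p1 -> ~p1): min(1, 1 − 0.49 + 0.51) = 1
  (p2 -> (p1 -> ~p1)): min(1, 1 − 0.37 + 1) = 1
  ~(p2 -> (p1 -> ~p1)): Łukasiewicz ¬ gives 1 − 1 = 0
  ~p2: Łukasiewicz ¬ gives 1 − 0.37 = 0.63
  (~(p2 -> (p1 -> ~p1)) -> ~p2): min(1, 1 − 0 + 0.63) = 1
  ~(~(p2 -> (p1 -> ~p1)) -> ~p2): Łukasiewicz ¬ gives 1 − 1 = 0
  ~~(~(p2 -> (p1 -> ~p1)) -> ~p2): Łukasiewicz ¬ gives 1 − 0 = 1
  Łukasiewicz value = 1
Difference: 0 − 1 = -1.00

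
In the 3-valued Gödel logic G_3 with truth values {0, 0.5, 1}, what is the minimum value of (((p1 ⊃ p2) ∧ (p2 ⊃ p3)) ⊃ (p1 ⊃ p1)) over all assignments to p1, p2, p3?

Every assignment gives 1. For instance at p1 = 0, p2 = 0, p3 = 0:
  (p1 ⊃ p2): 0 ≤ 0, so result = 1
  (p2 ⊃ p3): 0 ≤ 0, so result = 1
  ((p1 ⊃ p2) ∧ (p2 ⊃ p3)) = min(1, 1) = 1
  (p1 ⊃ p1): 0 ≤ 0, so result = 1
  (((p1 ⊃ p2) ∧ (p2 ⊃ p3)) ⊃ (p1 ⊃ p1)): 1 ≤ 1, so result = 1
All 27 assignments give value 1 — the formula is a G_3-tautology.

1.00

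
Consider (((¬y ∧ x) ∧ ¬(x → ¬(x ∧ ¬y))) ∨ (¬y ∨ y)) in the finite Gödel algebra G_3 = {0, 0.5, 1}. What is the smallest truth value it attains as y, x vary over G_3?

The minimum is attained at y = 0.5, x = 0:
  ¬y: Gödel ¬ of 0.5 = 0 (operand ≠ 0)
  (¬y ∧ x) = min(0, 0) = 0
  ¬y: Gödel ¬ of 0.5 = 0 (operand ≠ 0)
  (x ∧ ¬y) = min(0, 0) = 0
  ¬(x ∧ ¬y): Gödel ¬ of 0 = 1 (operand is 0)
  (x → ¬(x ∧ ¬y)): 0 ≤ 1, so result = 1
  ¬(x → ¬(x ∧ ¬y)): Gödel ¬ of 1 = 0 (operand ≠ 0)
  ((¬y ∧ x) ∧ ¬(x → ¬(x ∧ ¬y))) = min(0, 0) = 0
  ¬y: Gödel ¬ of 0.5 = 0 (operand ≠ 0)
  (¬y ∨ y) = max(0, 0.5) = 0.5
  (((¬y ∧ x) ∧ ¬(x → ¬(x ∧ ¬y))) ∨ (¬y ∨ y)) = max(0, 0.5) = 0.5
Checking all 9 assignments confirms none give a value below 0.50.

0.50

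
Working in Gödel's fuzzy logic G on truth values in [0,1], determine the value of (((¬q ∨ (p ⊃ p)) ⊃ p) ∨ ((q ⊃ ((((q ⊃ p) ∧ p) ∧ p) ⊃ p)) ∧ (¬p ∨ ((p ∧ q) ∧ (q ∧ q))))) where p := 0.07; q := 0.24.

¬q: Gödel ¬ of 0.24 = 0 (operand ≠ 0)
(p ⊃ p): 0.07 ≤ 0.07, so result = 1
(¬q ∨ (p ⊃ p)) = max(0, 1) = 1
((¬q ∨ (p ⊃ p)) ⊃ p): 1 > 0.07, so result = 0.07
(q ⊃ p): 0.24 > 0.07, so result = 0.07
((q ⊃ p) ∧ p) = min(0.07, 0.07) = 0.07
(((q ⊃ p) ∧ p) ∧ p) = min(0.07, 0.07) = 0.07
((((q ⊃ p) ∧ p) ∧ p) ⊃ p): 0.07 ≤ 0.07, so result = 1
(q ⊃ ((((q ⊃ p) ∧ p) ∧ p) ⊃ p)): 0.24 ≤ 1, so result = 1
¬p: Gödel ¬ of 0.07 = 0 (operand ≠ 0)
(p ∧ q) = min(0.07, 0.24) = 0.07
(q ∧ q) = min(0.24, 0.24) = 0.24
((p ∧ q) ∧ (q ∧ q)) = min(0.07, 0.24) = 0.07
(¬p ∨ ((p ∧ q) ∧ (q ∧ q))) = max(0, 0.07) = 0.07
((q ⊃ ((((q ⊃ p) ∧ p) ∧ p) ⊃ p)) ∧ (¬p ∨ ((p ∧ q) ∧ (q ∧ q)))) = min(1, 0.07) = 0.07
(((¬q ∨ (p ⊃ p)) ⊃ p) ∨ ((q ⊃ ((((q ⊃ p) ∧ p) ∧ p) ⊃ p)) ∧ (¬p ∨ ((p ∧ q) ∧ (q ∧ q))))) = max(0.07, 0.07) = 0.07

0.07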